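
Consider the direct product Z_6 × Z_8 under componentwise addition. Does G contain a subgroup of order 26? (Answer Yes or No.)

No

26 does not divide |G| = 48, so by Lagrange no subgroup of order 26 exists.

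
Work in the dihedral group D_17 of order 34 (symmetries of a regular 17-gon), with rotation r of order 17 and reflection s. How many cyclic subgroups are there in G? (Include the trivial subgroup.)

Each element a generates a cyclic subgroup ⟨a⟩; distinct elements may generate the same one (a cyclic group of order d has φ(d) generators).
Cyclic subgroups by order — order 1: 1; order 2: 17; order 17: 1.
Total: 19.

19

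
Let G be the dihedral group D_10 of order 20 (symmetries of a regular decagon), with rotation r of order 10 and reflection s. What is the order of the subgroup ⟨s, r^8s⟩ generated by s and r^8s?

|⟨s⟩| = 2 and |⟨r^8s⟩| = 2, so |H| is a multiple of lcm(2, 2) = 2 and divides |G| = 20.
Closing under the operation: H = {e, r^2, r^4, r^6, r^8, s, r^2s, r^4s, r^6s, r^8s}, so |H| = 10.

10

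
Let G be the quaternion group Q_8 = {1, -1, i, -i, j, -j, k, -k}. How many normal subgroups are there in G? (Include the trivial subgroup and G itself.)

6

G has 6 subgroups. Checking conjugation-invariance by order — order 1: 1/1 normal; order 2: 1/1 normal; order 4: 3/3 normal; order 8: 1/1 normal.
Total normal subgroups: 6.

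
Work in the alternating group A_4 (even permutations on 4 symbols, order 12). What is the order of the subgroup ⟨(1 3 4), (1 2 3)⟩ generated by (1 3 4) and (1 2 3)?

12

|⟨(1 3 4)⟩| = 3 and |⟨(1 2 3)⟩| = 3, so |H| is a multiple of lcm(3, 3) = 3 and divides |G| = 12.
Closing {(1 3 4), (1 2 3)} under the group operation gives all of G, so |H| = 12.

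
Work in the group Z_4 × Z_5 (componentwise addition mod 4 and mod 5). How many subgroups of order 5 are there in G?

1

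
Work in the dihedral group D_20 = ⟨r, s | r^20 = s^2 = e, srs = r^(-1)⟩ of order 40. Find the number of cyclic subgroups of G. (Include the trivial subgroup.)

A cyclic subgroup of order d is generated by each of its φ(d) elements of order d, so the cyclic subgroups of order d number (#elements of order d)/φ(d).
Cyclic subgroups by order — order 1: 1; order 2: 21; order 4: 1; order 5: 1; order 10: 1; order 20: 1.
Total: 26.

26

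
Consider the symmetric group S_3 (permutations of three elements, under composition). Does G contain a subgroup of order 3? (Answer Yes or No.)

Yes

3 | 6. A subgroup of order 3 is {e, (1 2 3), (1 3 2)}.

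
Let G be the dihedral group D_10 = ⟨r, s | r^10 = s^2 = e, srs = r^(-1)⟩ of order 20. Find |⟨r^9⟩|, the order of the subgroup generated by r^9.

Computing powers of r^9: the smallest k with (r^9)^k = e is k = 10.

10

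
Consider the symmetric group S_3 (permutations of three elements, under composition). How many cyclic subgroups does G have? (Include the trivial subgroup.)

5

Group the elements of G by the cyclic subgroup they generate; each cyclic subgroup of order d accounts for φ(d) elements.
Cyclic subgroups by order — order 1: 1; order 2: 3; order 3: 1.
Total: 5.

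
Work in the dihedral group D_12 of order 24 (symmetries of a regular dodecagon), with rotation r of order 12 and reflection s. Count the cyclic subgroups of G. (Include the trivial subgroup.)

Each element a generates a cyclic subgroup ⟨a⟩; distinct elements may generate the same one (a cyclic group of order d has φ(d) generators).
Cyclic subgroups by order — order 1: 1; order 2: 13; order 3: 1; order 4: 1; order 6: 1; order 12: 1.
Total: 18.

18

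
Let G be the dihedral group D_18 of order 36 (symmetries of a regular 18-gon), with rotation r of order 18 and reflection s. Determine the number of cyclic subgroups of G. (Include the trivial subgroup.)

Each element a generates a cyclic subgroup ⟨a⟩; distinct elements may generate the same one (a cyclic group of order d has φ(d) generators).
Cyclic subgroups by order — order 1: 1; order 2: 19; order 3: 1; order 6: 1; order 9: 1; order 18: 1.
Total: 24.

24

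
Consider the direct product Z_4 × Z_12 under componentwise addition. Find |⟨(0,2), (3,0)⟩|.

|⟨(0,2)⟩| = 6 and |⟨(3,0)⟩| = 4, so |H| is a multiple of lcm(6, 4) = 12 and divides |G| = 48.
Closing under the operation: H = {(0,0), (0,2), (0,4), (0,6), (0,8), (0,10), (1,0), (1,2), (1,4), (1,6), (1,8), (1,10), (2,0), (2,2), (2,4), (2,6), (2,8), (2,10), (3,0), (3,2), (3,4), (3,6), (3,8), (3,10)}, so |H| = 24.

24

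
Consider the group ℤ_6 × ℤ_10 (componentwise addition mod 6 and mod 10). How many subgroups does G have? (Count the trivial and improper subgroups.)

20

|G| = 60, so by Lagrange every subgroup order divides 60. Divisors: 1, 2, 3, 4, 5, 6, 10, 12, 15, 20, 30, 60.
Subgroups by order — order 1: 1; order 2: 3; order 3: 1; order 4: 1; order 5: 1; order 6: 3; order 10: 3; order 12: 1; order 15: 1; order 20: 1; order 30: 3; order 60: 1.
Total: 1 + 3 + 1 + 1 + 1 + 3 + 3 + 1 + 1 + 1 + 3 + 1 = 20.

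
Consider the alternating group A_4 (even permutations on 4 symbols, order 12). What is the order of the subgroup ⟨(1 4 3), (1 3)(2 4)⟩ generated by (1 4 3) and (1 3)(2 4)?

12

|⟨(1 4 3)⟩| = 3 and |⟨(1 3)(2 4)⟩| = 2, so |H| is a multiple of lcm(3, 2) = 6 and divides |G| = 12.
Closing {(1 4 3), (1 3)(2 4)} under the group operation gives all of G, so |H| = 12.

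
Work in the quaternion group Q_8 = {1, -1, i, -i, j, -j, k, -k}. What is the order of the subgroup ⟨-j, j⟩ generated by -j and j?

4

|⟨-j⟩| = 4 and |⟨j⟩| = 4, so |H| is a multiple of lcm(4, 4) = 4 and divides |G| = 8.
Closing under the operation: H = {1, -1, j, -j}, so |H| = 4.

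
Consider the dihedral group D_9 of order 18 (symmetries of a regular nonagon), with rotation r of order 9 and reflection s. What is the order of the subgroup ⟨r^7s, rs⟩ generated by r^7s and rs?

|⟨r^7s⟩| = 2 and |⟨rs⟩| = 2, so |H| is a multiple of lcm(2, 2) = 2 and divides |G| = 18.
Closing under the operation: H = {e, r^3, r^6, rs, r^4s, r^7s}, so |H| = 6.

6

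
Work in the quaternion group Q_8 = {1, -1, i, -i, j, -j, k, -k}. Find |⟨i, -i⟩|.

4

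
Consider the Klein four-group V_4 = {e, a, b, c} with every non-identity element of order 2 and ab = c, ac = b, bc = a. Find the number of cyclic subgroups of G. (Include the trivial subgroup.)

Group the elements of G by the cyclic subgroup they generate; each cyclic subgroup of order d accounts for φ(d) elements.
Cyclic subgroups by order — order 1: 1; order 2: 3.
Total: 4.

4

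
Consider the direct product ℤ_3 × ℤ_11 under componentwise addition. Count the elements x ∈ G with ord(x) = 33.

An element (a,b) has order lcm(ord(a), ord(b)); count pairs with lcm equal to 33.
Enumerating gives 20 such elements.

20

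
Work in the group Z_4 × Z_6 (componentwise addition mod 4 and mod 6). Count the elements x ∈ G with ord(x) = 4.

An element (a,b) has order lcm(ord(a), ord(b)); count pairs with lcm equal to 4.
Enumerating gives 4 such elements.

4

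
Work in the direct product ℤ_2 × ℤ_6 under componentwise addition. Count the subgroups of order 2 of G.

3

|G| = 12 and 2 | 12, so subgroups of order 2 are possible by Lagrange.
The subgroups of order 2 are: {(0,0), (0,3)}; {(0,0), (1,0)}; {(0,0), (1,3)}.
So G has 3 subgroups of order 2.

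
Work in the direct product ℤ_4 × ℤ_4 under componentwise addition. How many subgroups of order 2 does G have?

3

|G| = 16 and 2 | 16, so subgroups of order 2 are possible by Lagrange.
The subgroups of order 2 are: {(0,0), (0,2)}; {(0,0), (2,0)}; {(0,0), (2,2)}.
So G has 3 subgroups of order 2.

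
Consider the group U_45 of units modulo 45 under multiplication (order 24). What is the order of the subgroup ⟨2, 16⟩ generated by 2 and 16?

|⟨2⟩| = 12 and |⟨16⟩| = 3, so |H| is a multiple of lcm(12, 3) = 12 and divides |G| = 24.
Closing under the operation: H = {1, 2, 4, 8, 16, 17, 19, 23, 31, 32, 34, 38}, so |H| = 12.

12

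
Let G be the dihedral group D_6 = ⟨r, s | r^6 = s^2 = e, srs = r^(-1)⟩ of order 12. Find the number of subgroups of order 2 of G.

|G| = 12 and 2 | 12, so subgroups of order 2 are possible by Lagrange.
The subgroups of order 2 are: {e, r^2s}; {e, r^3}; {e, r^3s}; {e, r^4s}; … (7 in all).
So G has 7 subgroups of order 2.

7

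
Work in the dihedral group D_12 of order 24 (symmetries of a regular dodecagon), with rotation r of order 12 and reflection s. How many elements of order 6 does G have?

2

The elements of order 6 are: r^2, r^10.
That's 2.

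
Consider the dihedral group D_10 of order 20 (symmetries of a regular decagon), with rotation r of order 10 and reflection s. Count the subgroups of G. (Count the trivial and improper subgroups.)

|G| = 20, so by Lagrange every subgroup order divides 20. Divisors: 1, 2, 4, 5, 10, 20.
Subgroups by order — order 1: 1; order 2: 11; order 4: 5; order 5: 1; order 10: 3; order 20: 1.
Total: 1 + 11 + 5 + 1 + 3 + 1 = 22.

22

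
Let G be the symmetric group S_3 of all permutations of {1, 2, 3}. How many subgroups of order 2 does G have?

3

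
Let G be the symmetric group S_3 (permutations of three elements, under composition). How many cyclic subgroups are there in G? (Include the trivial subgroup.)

Group the elements of G by the cyclic subgroup they generate; each cyclic subgroup of order d accounts for φ(d) elements.
Cyclic subgroups by order — order 1: 1; order 2: 3; order 3: 1.
Total: 5.

5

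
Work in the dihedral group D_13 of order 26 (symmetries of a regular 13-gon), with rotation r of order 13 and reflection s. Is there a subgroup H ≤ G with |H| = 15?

15 does not divide |G| = 26, so by Lagrange no subgroup of order 15 exists.

No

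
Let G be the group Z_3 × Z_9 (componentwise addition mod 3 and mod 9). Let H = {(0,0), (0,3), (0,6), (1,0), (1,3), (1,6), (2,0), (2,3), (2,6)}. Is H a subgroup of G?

Yes

|H| = 9 divides |G| = 27, consistent with Lagrange.
H contains the identity, every element's inverse is in H, and H is closed under +: it is a subgroup.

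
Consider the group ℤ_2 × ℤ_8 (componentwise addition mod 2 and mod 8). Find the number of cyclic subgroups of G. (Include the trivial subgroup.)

Group the elements of G by the cyclic subgroup they generate; each cyclic subgroup of order d accounts for φ(d) elements.
Cyclic subgroups by order — order 1: 1; order 2: 3; order 4: 2; order 8: 2.
Total: 8.

8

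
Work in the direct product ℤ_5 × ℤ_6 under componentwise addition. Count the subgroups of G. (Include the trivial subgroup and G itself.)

8

|G| = 30, so by Lagrange every subgroup order divides 30. Divisors: 1, 2, 3, 5, 6, 10, 15, 30.
Subgroups by order — order 1: 1; order 2: 1; order 3: 1; order 5: 1; order 6: 1; order 10: 1; order 15: 1; order 30: 1.
Total: 1 + 1 + 1 + 1 + 1 + 1 + 1 + 1 = 8.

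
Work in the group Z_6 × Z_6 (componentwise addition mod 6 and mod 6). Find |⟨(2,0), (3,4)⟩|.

18

|⟨(2,0)⟩| = 3 and |⟨(3,4)⟩| = 6, so |H| is a multiple of lcm(3, 6) = 6 and divides |G| = 36.
Closing under the operation: H = {(0,0), (0,2), (0,4), (1,0), (1,2), (1,4), (2,0), (2,2), (2,4), (3,0), (3,2), (3,4), (4,0), (4,2), (4,4), (5,0), (5,2), (5,4)}, so |H| = 18.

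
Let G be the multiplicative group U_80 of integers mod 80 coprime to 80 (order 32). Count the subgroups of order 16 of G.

7

|G| = 32 and 16 | 32, so subgroups of order 16 are possible by Lagrange.
The subgroups of order 16 are: {1, 7, 9, 11, 13, 19, 23, 37, 41, 47, 49, 51, 53, 59, 63, 77}; {1, 3, 9, 11, 17, 19, 27, 33, 41, 43, 49, 51, 57, 59, 67, 73}; {1, 9, 11, 19, 21, 29, 31, 39, 41, 49, 51, 59, 61, 69, 71, 79}; {1, 9, 13, 17, 21, 29, 33, 37, 41, 49, 53, 57, 61, 69, 73, 77}; … (7 in all).
So G has 7 subgroups of order 16.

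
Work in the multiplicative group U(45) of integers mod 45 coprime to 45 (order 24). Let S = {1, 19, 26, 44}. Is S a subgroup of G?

|S| = 4 divides |G| = 24, consistent with Lagrange.
S contains the identity, every element's inverse is in S, and S is closed under ·: it is a subgroup.

Yes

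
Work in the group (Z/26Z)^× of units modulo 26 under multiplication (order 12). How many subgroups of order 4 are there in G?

|G| = 12 and 4 | 12, so subgroups of order 4 are possible by Lagrange.
The subgroups of order 4 are: {1, 5, 21, 25}.
So G has 1 subgroup of order 4.

1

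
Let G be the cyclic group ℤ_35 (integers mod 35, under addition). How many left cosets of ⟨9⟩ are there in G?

|⟨9⟩| = 35 and |G| = 35.
By Lagrange, [G : H] = |G|/|H| = 35/35 = 1.

1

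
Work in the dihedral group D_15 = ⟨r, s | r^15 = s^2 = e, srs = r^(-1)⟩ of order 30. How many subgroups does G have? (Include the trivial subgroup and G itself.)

|G| = 30, so by Lagrange every subgroup order divides 30. Divisors: 1, 2, 3, 5, 6, 10, 15, 30.
Subgroups by order — order 1: 1; order 2: 15; order 3: 1; order 5: 1; order 6: 5; order 10: 3; order 15: 1; order 30: 1.
Total: 1 + 15 + 1 + 1 + 5 + 3 + 1 + 1 = 28.

28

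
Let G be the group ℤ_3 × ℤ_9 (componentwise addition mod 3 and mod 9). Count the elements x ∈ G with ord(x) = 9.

An element (a,b) has order lcm(ord(a), ord(b)); count pairs with lcm equal to 9.
Enumerating gives 18 such elements.

18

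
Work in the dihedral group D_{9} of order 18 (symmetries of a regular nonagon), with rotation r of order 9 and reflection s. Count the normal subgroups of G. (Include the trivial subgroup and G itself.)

4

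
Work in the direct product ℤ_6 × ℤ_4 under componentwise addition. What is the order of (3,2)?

2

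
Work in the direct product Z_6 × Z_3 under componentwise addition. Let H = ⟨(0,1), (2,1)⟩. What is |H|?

9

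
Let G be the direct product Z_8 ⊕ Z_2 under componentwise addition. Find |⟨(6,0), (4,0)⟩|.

|⟨(6,0)⟩| = 4 and |⟨(4,0)⟩| = 2, so |H| is a multiple of lcm(4, 2) = 4 and divides |G| = 16.
Closing under the operation: H = {(0,0), (2,0), (4,0), (6,0)}, so |H| = 4.

4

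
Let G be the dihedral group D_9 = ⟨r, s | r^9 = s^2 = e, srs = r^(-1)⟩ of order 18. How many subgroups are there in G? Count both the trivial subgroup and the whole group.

|G| = 18, so by Lagrange every subgroup order divides 18. Divisors: 1, 2, 3, 6, 9, 18.
Subgroups by order — order 1: 1; order 2: 9; order 3: 1; order 6: 3; order 9: 1; order 18: 1.
Total: 1 + 9 + 1 + 3 + 1 + 1 = 16.

16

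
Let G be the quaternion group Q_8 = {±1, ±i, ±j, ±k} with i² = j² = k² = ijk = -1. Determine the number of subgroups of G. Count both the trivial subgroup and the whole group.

6

|G| = 8, so by Lagrange every subgroup order divides 8. Divisors: 1, 2, 4, 8.
Subgroups by order — order 1: 1; order 2: 1; order 4: 3; order 8: 1.
Total: 1 + 1 + 3 + 1 = 6.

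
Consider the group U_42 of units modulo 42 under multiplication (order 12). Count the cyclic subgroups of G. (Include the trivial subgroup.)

A cyclic subgroup of order d is generated by each of its φ(d) elements of order d, so the cyclic subgroups of order d number (#elements of order d)/φ(d).
Cyclic subgroups by order — order 1: 1; order 2: 3; order 3: 1; order 6: 3.
Total: 8.

8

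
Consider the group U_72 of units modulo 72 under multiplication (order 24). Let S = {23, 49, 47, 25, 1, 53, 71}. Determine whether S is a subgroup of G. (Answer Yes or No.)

No

|S| = 7 does not divide |G| = 24, so by Lagrange S is not a subgroup.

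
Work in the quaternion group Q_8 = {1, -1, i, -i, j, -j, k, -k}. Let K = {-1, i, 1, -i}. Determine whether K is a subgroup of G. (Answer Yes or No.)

Yes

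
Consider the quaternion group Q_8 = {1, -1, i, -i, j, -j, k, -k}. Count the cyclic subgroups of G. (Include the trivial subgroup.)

Each element a generates a cyclic subgroup ⟨a⟩; distinct elements may generate the same one (a cyclic group of order d has φ(d) generators).
Cyclic subgroups by order — order 1: 1; order 2: 1; order 4: 3.
Total: 5.

5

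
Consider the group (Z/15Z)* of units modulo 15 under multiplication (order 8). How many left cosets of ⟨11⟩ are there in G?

|⟨11⟩| = 2 and |G| = 8.
By Lagrange, [G : H] = |G|/|H| = 8/2 = 4.

4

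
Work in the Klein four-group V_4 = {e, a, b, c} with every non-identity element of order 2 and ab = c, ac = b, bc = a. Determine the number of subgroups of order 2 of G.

|G| = 4 and 2 | 4, so subgroups of order 2 are possible by Lagrange.
The subgroups of order 2 are: {e, a}; {e, b}; {e, c}.
So G has 3 subgroups of order 2.

3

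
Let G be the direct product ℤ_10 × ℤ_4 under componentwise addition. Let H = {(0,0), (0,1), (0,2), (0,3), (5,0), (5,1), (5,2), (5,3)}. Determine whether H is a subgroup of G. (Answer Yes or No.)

Yes

|H| = 8 divides |G| = 40, consistent with Lagrange.
H contains the identity, every element's inverse is in H, and H is closed under +: it is a subgroup.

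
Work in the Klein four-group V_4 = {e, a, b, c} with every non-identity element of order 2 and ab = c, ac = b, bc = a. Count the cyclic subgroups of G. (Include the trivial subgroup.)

Group the elements of G by the cyclic subgroup they generate; each cyclic subgroup of order d accounts for φ(d) elements.
Cyclic subgroups by order — order 1: 1; order 2: 3.
Total: 4.

4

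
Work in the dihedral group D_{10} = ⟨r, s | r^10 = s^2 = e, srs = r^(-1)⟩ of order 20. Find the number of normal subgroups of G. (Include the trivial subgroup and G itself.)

7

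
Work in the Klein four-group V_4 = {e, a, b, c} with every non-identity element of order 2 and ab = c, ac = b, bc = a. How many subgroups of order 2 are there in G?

|G| = 4 and 2 | 4, so subgroups of order 2 are possible by Lagrange.
The subgroups of order 2 are: {e, a}; {e, b}; {e, c}.
So G has 3 subgroups of order 2.

3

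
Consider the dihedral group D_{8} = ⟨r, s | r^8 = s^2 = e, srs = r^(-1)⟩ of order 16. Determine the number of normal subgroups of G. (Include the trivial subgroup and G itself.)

7

G has 19 subgroups. Checking conjugation-invariance by order — order 1: 1/1 normal; order 2: 1/9 normal; order 4: 1/5 normal; order 8: 3/3 normal; order 16: 1/1 normal.
Total normal subgroups: 7.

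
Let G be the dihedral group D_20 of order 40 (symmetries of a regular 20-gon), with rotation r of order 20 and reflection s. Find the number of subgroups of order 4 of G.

|G| = 40 and 4 | 40, so subgroups of order 4 are possible by Lagrange.
The subgroups of order 4 are: {e, r^10, s, r^10s}; {e, r^10, rs, r^11s}; {e, r^10, r^2s, r^12s}; {e, r^10, r^3s, r^13s}; … (11 in all).
So G has 11 subgroups of order 4.

11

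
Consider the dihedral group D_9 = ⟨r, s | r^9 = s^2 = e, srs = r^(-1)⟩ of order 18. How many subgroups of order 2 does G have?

|G| = 18 and 2 | 18, so subgroups of order 2 are possible by Lagrange.
The subgroups of order 2 are: {e, r^2s}; {e, r^3s}; {e, r^4s}; {e, r^5s}; … (9 in all).
So G has 9 subgroups of order 2.

9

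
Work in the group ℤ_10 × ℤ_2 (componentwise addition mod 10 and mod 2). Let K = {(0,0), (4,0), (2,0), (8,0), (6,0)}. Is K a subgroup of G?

Yes

|K| = 5 divides |G| = 20, consistent with Lagrange.
K contains the identity, every element's inverse is in K, and K is closed under +: it is a subgroup.
In fact K = ⟨(4,0)⟩.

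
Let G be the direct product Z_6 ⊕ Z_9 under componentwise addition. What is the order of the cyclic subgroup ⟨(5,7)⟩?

The order of (5,7) in Z_6 × Z_9 is lcm(ord(5) in Z_6, ord(7) in Z_9).
ord(5) = 6 and ord(7) = 9, so |⟨(5,7)⟩| = lcm(6, 9) = 18.

18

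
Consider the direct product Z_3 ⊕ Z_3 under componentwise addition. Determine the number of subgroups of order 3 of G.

|G| = 9 and 3 | 9, so subgroups of order 3 are possible by Lagrange.
The subgroups of order 3 are: {(0,0), (0,1), (0,2)}; {(0,0), (1,0), (2,0)}; {(0,0), (1,1), (2,2)}; {(0,0), (1,2), (2,1)}.
So G has 4 subgroups of order 3.

4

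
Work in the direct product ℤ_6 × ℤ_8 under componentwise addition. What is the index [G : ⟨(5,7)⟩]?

|⟨(5,7)⟩| = 24 and |G| = 48.
By Lagrange, [G : H] = |G|/|H| = 48/24 = 2.

2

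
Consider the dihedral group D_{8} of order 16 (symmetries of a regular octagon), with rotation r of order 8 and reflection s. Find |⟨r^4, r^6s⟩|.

|⟨r^4⟩| = 2 and |⟨r^6s⟩| = 2, so |H| is a multiple of lcm(2, 2) = 2 and divides |G| = 16.
Closing under the operation: H = {e, r^4, r^2s, r^6s}, so |H| = 4.

4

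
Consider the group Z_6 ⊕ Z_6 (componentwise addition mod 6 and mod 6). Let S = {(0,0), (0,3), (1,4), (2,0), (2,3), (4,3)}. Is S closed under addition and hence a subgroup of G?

No

(2,0) ∈ S but its inverse (4,0) ∉ S, so S is not a subgroup.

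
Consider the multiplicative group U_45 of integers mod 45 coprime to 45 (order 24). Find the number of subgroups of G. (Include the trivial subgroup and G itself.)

16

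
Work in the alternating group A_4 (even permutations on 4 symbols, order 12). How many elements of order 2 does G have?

3

The elements of order 2 are: (1 2)(3 4), (1 3)(2 4), (1 4)(2 3).
That's 3.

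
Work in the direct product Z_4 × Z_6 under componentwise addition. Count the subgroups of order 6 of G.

3

|G| = 24 and 6 | 24, so subgroups of order 6 are possible by Lagrange.
The subgroups of order 6 are: {(0,0), (0,1), (0,2), (0,3), (0,4), (0,5)}; {(0,0), (0,2), (0,4), (2,0), (2,2), (2,4)}; {(0,0), (0,2), (0,4), (2,1), (2,3), (2,5)}.
So G has 3 subgroups of order 6.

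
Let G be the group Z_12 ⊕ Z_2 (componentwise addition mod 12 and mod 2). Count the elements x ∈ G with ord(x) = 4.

4

An element (a,b) has order lcm(ord(a), ord(b)); count pairs with lcm equal to 4.
Enumerating gives 4 such elements.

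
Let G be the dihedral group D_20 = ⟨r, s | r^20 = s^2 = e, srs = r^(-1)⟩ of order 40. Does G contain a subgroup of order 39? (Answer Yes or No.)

No

39 does not divide |G| = 40, so by Lagrange no subgroup of order 39 exists.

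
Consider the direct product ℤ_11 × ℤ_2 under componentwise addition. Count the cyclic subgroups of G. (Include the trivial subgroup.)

4

Group the elements of G by the cyclic subgroup they generate; each cyclic subgroup of order d accounts for φ(d) elements.
Cyclic subgroups by order — order 1: 1; order 2: 1; order 11: 1; order 22: 1.
Total: 4.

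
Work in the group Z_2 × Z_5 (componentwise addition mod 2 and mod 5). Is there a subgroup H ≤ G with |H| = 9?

9 does not divide |G| = 10, so by Lagrange no subgroup of order 9 exists.

No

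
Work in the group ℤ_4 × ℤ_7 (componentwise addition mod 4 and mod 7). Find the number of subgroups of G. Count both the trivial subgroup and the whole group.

|G| = 28, so by Lagrange every subgroup order divides 28. Divisors: 1, 2, 4, 7, 14, 28.
Subgroups by order — order 1: 1; order 2: 1; order 4: 1; order 7: 1; order 14: 1; order 28: 1.
Total: 1 + 1 + 1 + 1 + 1 + 1 = 6.

6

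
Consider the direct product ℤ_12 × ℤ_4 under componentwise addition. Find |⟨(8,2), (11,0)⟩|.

|⟨(8,2)⟩| = 6 and |⟨(11,0)⟩| = 12, so |H| is a multiple of lcm(6, 12) = 12 and divides |G| = 48.
Closing under the operation: H = {(0,0), (0,2), (1,0), (1,2), (2,0), (2,2), (3,0), (3,2), (4,0), (4,2), (5,0), (5,2), (6,0), (6,2), (7,0), (7,2), (8,0), (8,2), (9,0), (9,2), (10,0), (10,2), (11,0), (11,2)}, so |H| = 24.

24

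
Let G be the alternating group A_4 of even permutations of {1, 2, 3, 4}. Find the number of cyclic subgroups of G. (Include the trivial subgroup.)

A cyclic subgroup of order d is generated by each of its φ(d) elements of order d, so the cyclic subgroups of order d number (#elements of order d)/φ(d).
Cyclic subgroups by order — order 1: 1; order 2: 3; order 3: 4.
Total: 8.

8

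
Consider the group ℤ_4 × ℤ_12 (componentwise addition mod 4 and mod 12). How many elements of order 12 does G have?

An element (a,b) has order lcm(ord(a), ord(b)); count pairs with lcm equal to 12.
Enumerating gives 24 such elements.

24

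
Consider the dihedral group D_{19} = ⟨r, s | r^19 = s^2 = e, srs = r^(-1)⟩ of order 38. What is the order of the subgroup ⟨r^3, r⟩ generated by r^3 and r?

19

|⟨r^3⟩| = 19 and |⟨r⟩| = 19, so |H| is a multiple of lcm(19, 19) = 19 and divides |G| = 38.
Closing under the operation: H = {e, r, r^2, r^3, r^4, r^5, r^6, r^7, r^8, r^9, r^10, r^11, r^12, r^13, r^14, r^15, r^16, r^17, r^18}, so |H| = 19.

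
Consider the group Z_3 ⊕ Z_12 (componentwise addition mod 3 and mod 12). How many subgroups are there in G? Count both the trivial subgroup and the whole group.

|G| = 36, so by Lagrange every subgroup order divides 36. Divisors: 1, 2, 3, 4, 6, 9, 12, 18, 36.
Subgroups by order — order 1: 1; order 2: 1; order 3: 4; order 4: 1; order 6: 4; order 9: 1; order 12: 4; order 18: 1; order 36: 1.
Total: 1 + 1 + 4 + 1 + 4 + 1 + 4 + 1 + 1 = 18.

18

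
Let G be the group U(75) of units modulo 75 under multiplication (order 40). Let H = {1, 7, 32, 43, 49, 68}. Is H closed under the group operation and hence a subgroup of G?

No

|H| = 6 does not divide |G| = 40, so by Lagrange H is not a subgroup.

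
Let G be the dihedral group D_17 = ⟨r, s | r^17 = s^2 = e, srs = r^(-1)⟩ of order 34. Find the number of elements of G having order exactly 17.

Enumerating element orders in G gives 16 elements of order 17.

16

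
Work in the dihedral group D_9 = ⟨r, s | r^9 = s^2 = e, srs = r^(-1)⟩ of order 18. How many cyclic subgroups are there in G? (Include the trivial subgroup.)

Group the elements of G by the cyclic subgroup they generate; each cyclic subgroup of order d accounts for φ(d) elements.
Cyclic subgroups by order — order 1: 1; order 2: 9; order 3: 1; order 9: 1.
Total: 12.

12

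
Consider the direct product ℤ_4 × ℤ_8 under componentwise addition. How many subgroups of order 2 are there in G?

3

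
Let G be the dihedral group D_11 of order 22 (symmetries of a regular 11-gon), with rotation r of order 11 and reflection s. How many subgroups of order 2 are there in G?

11

|G| = 22 and 2 | 22, so subgroups of order 2 are possible by Lagrange.
The subgroups of order 2 are: {e, r^10s}; {e, r^2s}; {e, r^3s}; {e, r^4s}; … (11 in all).
So G has 11 subgroups of order 2.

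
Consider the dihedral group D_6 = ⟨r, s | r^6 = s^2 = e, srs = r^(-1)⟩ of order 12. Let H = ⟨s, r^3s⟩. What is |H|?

4

|⟨s⟩| = 2 and |⟨r^3s⟩| = 2, so |H| is a multiple of lcm(2, 2) = 2 and divides |G| = 12.
Closing under the operation: H = {e, r^3, s, r^3s}, so |H| = 4.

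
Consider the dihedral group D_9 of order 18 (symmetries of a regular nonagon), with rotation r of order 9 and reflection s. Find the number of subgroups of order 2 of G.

9

|G| = 18 and 2 | 18, so subgroups of order 2 are possible by Lagrange.
The subgroups of order 2 are: {e, r^2s}; {e, r^3s}; {e, r^4s}; {e, r^5s}; … (9 in all).
So G has 9 subgroups of order 2.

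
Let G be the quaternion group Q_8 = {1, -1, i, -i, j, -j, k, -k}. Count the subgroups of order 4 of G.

|G| = 8 and 4 | 8, so subgroups of order 4 are possible by Lagrange.
The subgroups of order 4 are: {1, -1, i, -i}; {1, -1, j, -j}; {1, -1, k, -k}.
So G has 3 subgroups of order 4.

3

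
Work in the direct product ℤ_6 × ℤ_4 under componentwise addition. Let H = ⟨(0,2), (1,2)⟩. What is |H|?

|⟨(0,2)⟩| = 2 and |⟨(1,2)⟩| = 6, so |H| is a multiple of lcm(2, 6) = 6 and divides |G| = 24.
Closing under the operation: H = {(0,0), (0,2), (1,0), (1,2), (2,0), (2,2), (3,0), (3,2), (4,0), (4,2), (5,0), (5,2)}, so |H| = 12.

12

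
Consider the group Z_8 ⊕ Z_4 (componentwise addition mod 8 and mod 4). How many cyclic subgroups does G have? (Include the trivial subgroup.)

Group the elements of G by the cyclic subgroup they generate; each cyclic subgroup of order d accounts for φ(d) elements.
Cyclic subgroups by order — order 1: 1; order 2: 3; order 4: 6; order 8: 4.
Total: 14.

14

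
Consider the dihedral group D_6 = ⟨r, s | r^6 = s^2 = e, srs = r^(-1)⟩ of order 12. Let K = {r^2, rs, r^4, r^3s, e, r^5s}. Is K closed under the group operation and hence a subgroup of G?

|K| = 6 divides |G| = 12, consistent with Lagrange.
K contains the identity, every element's inverse is in K, and K is closed under ·: it is a subgroup.

Yes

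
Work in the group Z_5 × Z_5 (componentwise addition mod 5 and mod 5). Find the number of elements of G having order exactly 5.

An element (a,b) has order lcm(ord(a), ord(b)); count pairs with lcm equal to 5.
Enumerating gives 24 such elements.

24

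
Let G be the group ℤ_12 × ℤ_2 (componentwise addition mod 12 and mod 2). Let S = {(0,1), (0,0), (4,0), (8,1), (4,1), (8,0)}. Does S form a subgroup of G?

Yes

|S| = 6 divides |G| = 24, consistent with Lagrange.
S contains the identity, every element's inverse is in S, and S is closed under +: it is a subgroup.
In fact S = ⟨(4,1)⟩.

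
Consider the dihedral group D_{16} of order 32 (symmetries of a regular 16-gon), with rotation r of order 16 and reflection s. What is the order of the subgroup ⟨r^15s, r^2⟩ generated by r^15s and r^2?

|⟨r^15s⟩| = 2 and |⟨r^2⟩| = 8, so |H| is a multiple of lcm(2, 8) = 8 and divides |G| = 32.
Closing under the operation: H = {e, r^2, r^4, r^6, r^8, r^10, r^12, r^14, rs, r^3s, r^5s, r^7s, r^9s, r^11s, r^13s, r^15s}, so |H| = 16.

16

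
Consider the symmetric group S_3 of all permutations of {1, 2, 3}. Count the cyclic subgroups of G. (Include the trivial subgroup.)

5

Each element a generates a cyclic subgroup ⟨a⟩; distinct elements may generate the same one (a cyclic group of order d has φ(d) generators).
Cyclic subgroups by order — order 1: 1; order 2: 3; order 3: 1.
Total: 5.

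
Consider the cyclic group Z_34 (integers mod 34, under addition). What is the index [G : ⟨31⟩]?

1

|⟨31⟩| = 34 and |G| = 34.
By Lagrange, [G : H] = |G|/|H| = 34/34 = 1.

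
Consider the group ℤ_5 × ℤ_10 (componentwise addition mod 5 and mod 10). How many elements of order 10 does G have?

24

An element (a,b) has order lcm(ord(a), ord(b)); count pairs with lcm equal to 10.
Enumerating gives 24 such elements.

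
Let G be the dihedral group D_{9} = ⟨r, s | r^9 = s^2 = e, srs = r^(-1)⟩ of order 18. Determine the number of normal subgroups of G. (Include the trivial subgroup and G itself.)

G has 16 subgroups. Checking conjugation-invariance by order — order 1: 1/1 normal; order 2: 0/9 normal; order 3: 1/1 normal; order 6: 0/3 normal; order 9: 1/1 normal; order 18: 1/1 normal.
Total normal subgroups: 4.

4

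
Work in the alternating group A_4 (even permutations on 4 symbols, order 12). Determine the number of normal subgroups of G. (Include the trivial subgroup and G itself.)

3

G has 10 subgroups. Checking conjugation-invariance by order — order 1: 1/1 normal; order 2: 0/3 normal; order 3: 0/4 normal; order 4: 1/1 normal; order 12: 1/1 normal.
Total normal subgroups: 3.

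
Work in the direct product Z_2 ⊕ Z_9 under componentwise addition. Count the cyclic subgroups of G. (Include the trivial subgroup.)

A cyclic subgroup of order d is generated by each of its φ(d) elements of order d, so the cyclic subgroups of order d number (#elements of order d)/φ(d).
Cyclic subgroups by order — order 1: 1; order 2: 1; order 3: 1; order 6: 1; order 9: 1; order 18: 1.
Total: 6.

6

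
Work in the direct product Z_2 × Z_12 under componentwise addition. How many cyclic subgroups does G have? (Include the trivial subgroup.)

Each element a generates a cyclic subgroup ⟨a⟩; distinct elements may generate the same one (a cyclic group of order d has φ(d) generators).
Cyclic subgroups by order — order 1: 1; order 2: 3; order 3: 1; order 4: 2; order 6: 3; order 12: 2.
Total: 12.

12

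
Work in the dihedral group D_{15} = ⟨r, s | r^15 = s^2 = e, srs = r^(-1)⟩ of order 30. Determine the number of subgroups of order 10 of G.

|G| = 30 and 10 | 30, so subgroups of order 10 are possible by Lagrange.
The subgroups of order 10 are: {e, r^3, r^6, r^9, r^12, rs, r^4s, r^7s, r^10s, r^13s}; {e, r^3, r^6, r^9, r^12, r^2s, r^5s, r^8s, r^11s, r^14s}; {e, r^3, r^6, r^9, r^12, s, r^3s, r^6s, r^9s, r^12s}.
So G has 3 subgroups of order 10.

3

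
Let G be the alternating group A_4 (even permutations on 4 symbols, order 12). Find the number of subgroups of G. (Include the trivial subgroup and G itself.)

|G| = 12, so by Lagrange every subgroup order divides 12. Divisors: 1, 2, 3, 4, 6, 12.
Subgroups by order — order 1: 1; order 2: 3; order 3: 4; order 4: 1; order 6: 0; order 12: 1.
Total: 1 + 3 + 4 + 1 + 0 + 1 = 10.

10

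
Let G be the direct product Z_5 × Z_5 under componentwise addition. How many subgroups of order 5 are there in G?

6

|G| = 25 and 5 | 25, so subgroups of order 5 are possible by Lagrange.
The subgroups of order 5 are: {(0,0), (0,1), (0,2), (0,3), (0,4)}; {(0,0), (1,0), (2,0), (3,0), (4,0)}; {(0,0), (1,1), (2,2), (3,3), (4,4)}; {(0,0), (1,2), (2,4), (3,1), (4,3)}; … (6 in all).
So G has 6 subgroups of order 5.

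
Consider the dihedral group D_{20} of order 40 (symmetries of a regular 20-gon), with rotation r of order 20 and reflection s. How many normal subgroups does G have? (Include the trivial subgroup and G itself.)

9

G has 48 subgroups. Checking conjugation-invariance by order — order 1: 1/1 normal; order 2: 1/21 normal; order 4: 1/11 normal; order 5: 1/1 normal; order 8: 0/5 normal; order 10: 1/5 normal; order 20: 3/3 normal; order 40: 1/1 normal.
Total normal subgroups: 9.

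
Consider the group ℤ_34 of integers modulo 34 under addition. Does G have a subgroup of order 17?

17 | 34. A subgroup of order 17 is {0, 2, 4, 6, 8, 10, 12, 14, 16, 18, 20, 22, 24, 26, 28, 30, 32}.

Yes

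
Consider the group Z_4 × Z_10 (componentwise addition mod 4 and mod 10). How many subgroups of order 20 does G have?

|G| = 40 and 20 | 40, so subgroups of order 20 are possible by Lagrange.
The subgroups of order 20 are: {(0,0), (0,1), (0,2), (0,3), (0,4), (0,5), (0,6), (0,7), (0,8), (0,9), (2,0), (2,1), (2,2), (2,3), (2,4), (2,5), (2,6), (2,7), (2,8), (2,9)}; {(0,0), (0,2), (0,4), (0,6), (0,8), (1,0), (1,2), (1,4), (1,6), (1,8), (2,0), (2,2), (2,4), (2,6), (2,8), (3,0), (3,2), (3,4), (3,6), (3,8)}; {(0,0), (0,2), (0,4), (0,6), (0,8), (1,1), (1,3), (1,5), (1,7), (1,9), (2,0), (2,2), (2,4), (2,6), (2,8), (3,1), (3,3), (3,5), (3,7), (3,9)}.
So G has 3 subgroups of order 20.

3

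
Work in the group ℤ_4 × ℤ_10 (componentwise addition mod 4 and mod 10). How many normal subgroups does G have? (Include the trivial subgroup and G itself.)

16

G is abelian, so every subgroup is normal.
G has 16 subgroups in total, hence 16 normal subgroups.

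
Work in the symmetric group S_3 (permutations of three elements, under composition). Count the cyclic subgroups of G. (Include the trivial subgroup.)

5

Group the elements of G by the cyclic subgroup they generate; each cyclic subgroup of order d accounts for φ(d) elements.
Cyclic subgroups by order — order 1: 1; order 2: 3; order 3: 1.
Total: 5.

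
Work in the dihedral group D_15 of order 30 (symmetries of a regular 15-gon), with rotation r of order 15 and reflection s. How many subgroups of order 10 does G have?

|G| = 30 and 10 | 30, so subgroups of order 10 are possible by Lagrange.
The subgroups of order 10 are: {e, r^3, r^6, r^9, r^12, rs, r^4s, r^7s, r^10s, r^13s}; {e, r^3, r^6, r^9, r^12, r^2s, r^5s, r^8s, r^11s, r^14s}; {e, r^3, r^6, r^9, r^12, s, r^3s, r^6s, r^9s, r^12s}.
So G has 3 subgroups of order 10.

3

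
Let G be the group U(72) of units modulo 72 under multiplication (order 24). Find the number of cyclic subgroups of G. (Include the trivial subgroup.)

16

Each element a generates a cyclic subgroup ⟨a⟩; distinct elements may generate the same one (a cyclic group of order d has φ(d) generators).
Cyclic subgroups by order — order 1: 1; order 2: 7; order 3: 1; order 6: 7.
Total: 16.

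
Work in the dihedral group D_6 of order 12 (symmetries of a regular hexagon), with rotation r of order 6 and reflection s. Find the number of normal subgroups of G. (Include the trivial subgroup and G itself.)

G has 16 subgroups. Checking conjugation-invariance by order — order 1: 1/1 normal; order 2: 1/7 normal; order 3: 1/1 normal; order 4: 0/3 normal; order 6: 3/3 normal; order 12: 1/1 normal.
Total normal subgroups: 7.

7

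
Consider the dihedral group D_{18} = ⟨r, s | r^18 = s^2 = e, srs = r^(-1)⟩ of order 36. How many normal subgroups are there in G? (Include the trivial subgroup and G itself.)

G has 45 subgroups. Checking conjugation-invariance by order — order 1: 1/1 normal; order 2: 1/19 normal; order 3: 1/1 normal; order 4: 0/9 normal; order 6: 1/7 normal; order 9: 1/1 normal; order 12: 0/3 normal; order 18: 3/3 normal; order 36: 1/1 normal.
Total normal subgroups: 9.

9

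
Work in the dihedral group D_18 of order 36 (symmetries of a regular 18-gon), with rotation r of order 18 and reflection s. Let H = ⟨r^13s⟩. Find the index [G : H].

|⟨r^13s⟩| = 2 and |G| = 36.
By Lagrange, [G : H] = |G|/|H| = 36/2 = 18.

18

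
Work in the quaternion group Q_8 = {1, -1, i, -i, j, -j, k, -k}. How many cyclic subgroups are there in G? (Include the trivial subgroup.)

5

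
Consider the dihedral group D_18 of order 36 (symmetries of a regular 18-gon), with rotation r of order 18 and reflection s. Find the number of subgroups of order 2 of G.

|G| = 36 and 2 | 36, so subgroups of order 2 are possible by Lagrange.
The subgroups of order 2 are: {e, r^10s}; {e, r^11s}; {e, r^12s}; {e, r^13s}; … (19 in all).
So G has 19 subgroups of order 2.

19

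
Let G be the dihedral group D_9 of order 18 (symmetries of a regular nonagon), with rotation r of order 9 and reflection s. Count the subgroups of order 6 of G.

|G| = 18 and 6 | 18, so subgroups of order 6 are possible by Lagrange.
The subgroups of order 6 are: {e, r^3, r^6, r^2s, r^5s, r^8s}; {e, r^3, r^6, s, r^3s, r^6s}; {e, r^3, r^6, rs, r^4s, r^7s}.
So G has 3 subgroups of order 6.

3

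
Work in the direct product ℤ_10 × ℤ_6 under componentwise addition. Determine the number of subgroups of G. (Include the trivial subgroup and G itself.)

20

|G| = 60, so by Lagrange every subgroup order divides 60. Divisors: 1, 2, 3, 4, 5, 6, 10, 12, 15, 20, 30, 60.
Subgroups by order — order 1: 1; order 2: 3; order 3: 1; order 4: 1; order 5: 1; order 6: 3; order 10: 3; order 12: 1; order 15: 1; order 20: 1; order 30: 3; order 60: 1.
Total: 1 + 3 + 1 + 1 + 1 + 3 + 3 + 1 + 1 + 1 + 3 + 1 = 20.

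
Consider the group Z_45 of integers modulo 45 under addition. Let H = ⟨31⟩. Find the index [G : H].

|⟨31⟩| = 45 and |G| = 45.
By Lagrange, [G : H] = |G|/|H| = 45/45 = 1.

1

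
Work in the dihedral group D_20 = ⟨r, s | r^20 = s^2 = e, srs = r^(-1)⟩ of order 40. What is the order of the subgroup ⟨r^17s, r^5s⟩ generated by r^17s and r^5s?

10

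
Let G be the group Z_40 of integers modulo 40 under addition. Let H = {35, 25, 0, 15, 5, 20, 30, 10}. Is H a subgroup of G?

|H| = 8 divides |G| = 40, consistent with Lagrange.
H contains the identity, every element's inverse is in H, and H is closed under +: it is a subgroup.
In fact H = ⟨35⟩.

Yes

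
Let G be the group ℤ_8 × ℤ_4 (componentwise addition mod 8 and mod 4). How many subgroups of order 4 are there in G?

7

|G| = 32 and 4 | 32, so subgroups of order 4 are possible by Lagrange.
The subgroups of order 4 are: {(0,0), (0,1), (0,2), (0,3)}; {(0,0), (0,2), (4,0), (4,2)}; {(0,0), (0,2), (4,1), (4,3)}; {(0,0), (2,0), (4,0), (6,0)}; … (7 in all).
So G has 7 subgroups of order 4.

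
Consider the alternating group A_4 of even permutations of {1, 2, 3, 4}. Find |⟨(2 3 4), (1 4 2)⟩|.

|⟨(2 3 4)⟩| = 3 and |⟨(1 4 2)⟩| = 3, so |H| is a multiple of lcm(3, 3) = 3 and divides |G| = 12.
Closing {(2 3 4), (1 4 2)} under the group operation gives all of G, so |H| = 12.

12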